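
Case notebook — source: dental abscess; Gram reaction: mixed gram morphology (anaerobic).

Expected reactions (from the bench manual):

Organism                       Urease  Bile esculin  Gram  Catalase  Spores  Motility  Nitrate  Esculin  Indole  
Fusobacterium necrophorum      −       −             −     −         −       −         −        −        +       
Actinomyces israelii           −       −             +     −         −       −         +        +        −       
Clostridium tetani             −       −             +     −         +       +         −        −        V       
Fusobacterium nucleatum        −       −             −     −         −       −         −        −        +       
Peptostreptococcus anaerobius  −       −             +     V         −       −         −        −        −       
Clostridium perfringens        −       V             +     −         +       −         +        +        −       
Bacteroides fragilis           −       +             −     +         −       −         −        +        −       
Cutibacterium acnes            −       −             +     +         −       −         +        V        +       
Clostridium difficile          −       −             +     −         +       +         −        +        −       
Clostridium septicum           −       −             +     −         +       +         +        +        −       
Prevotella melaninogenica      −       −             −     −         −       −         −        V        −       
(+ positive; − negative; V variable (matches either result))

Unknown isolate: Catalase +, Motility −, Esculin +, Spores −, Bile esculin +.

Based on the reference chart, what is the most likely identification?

Bacteroides fragilis

Spores −: excludes Clostridium tetani, Clostridium perfringens, Clostridium difficile, Clostridium septicum — 7 left.
Esculin +: excludes Fusobacterium necrophorum, Fusobacterium nucleatum, Peptostreptococcus anaerobius — 4 left.
Motility −: all 4 remaining candidates are consistent.
Bile esculin +: excludes Actinomyces israelii, Cutibacterium acnes, Prevotella melaninogenica — 1 left.
Catalase +: the one remaining candidate is consistent.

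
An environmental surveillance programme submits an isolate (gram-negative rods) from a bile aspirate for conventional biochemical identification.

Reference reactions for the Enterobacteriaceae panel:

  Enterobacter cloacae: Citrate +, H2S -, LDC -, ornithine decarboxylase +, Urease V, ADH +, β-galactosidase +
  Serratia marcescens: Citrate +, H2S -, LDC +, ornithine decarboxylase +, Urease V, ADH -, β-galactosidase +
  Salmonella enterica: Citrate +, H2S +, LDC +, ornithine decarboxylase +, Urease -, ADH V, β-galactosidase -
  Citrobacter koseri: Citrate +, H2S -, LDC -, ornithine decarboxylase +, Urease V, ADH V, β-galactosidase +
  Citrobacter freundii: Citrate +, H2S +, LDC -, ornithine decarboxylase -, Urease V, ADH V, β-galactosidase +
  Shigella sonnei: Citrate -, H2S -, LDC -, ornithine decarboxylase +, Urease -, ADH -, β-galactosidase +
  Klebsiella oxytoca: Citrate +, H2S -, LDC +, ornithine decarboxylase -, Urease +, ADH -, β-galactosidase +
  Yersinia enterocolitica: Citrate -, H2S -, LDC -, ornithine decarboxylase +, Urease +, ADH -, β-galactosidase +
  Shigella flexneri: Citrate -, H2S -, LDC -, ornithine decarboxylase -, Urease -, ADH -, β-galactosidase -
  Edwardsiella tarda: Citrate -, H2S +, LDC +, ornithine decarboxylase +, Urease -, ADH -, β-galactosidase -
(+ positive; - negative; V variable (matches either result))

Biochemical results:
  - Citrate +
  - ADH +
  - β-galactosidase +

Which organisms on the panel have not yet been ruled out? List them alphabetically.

ADH +: excludes 6 organisms — 4 left.
Citrate +: all 4 remaining candidates are consistent.
β-galactosidase +: excludes Salmonella enterica — 3 left.

Citrobacter freundii, Citrobacter koseri, Enterobacter cloacae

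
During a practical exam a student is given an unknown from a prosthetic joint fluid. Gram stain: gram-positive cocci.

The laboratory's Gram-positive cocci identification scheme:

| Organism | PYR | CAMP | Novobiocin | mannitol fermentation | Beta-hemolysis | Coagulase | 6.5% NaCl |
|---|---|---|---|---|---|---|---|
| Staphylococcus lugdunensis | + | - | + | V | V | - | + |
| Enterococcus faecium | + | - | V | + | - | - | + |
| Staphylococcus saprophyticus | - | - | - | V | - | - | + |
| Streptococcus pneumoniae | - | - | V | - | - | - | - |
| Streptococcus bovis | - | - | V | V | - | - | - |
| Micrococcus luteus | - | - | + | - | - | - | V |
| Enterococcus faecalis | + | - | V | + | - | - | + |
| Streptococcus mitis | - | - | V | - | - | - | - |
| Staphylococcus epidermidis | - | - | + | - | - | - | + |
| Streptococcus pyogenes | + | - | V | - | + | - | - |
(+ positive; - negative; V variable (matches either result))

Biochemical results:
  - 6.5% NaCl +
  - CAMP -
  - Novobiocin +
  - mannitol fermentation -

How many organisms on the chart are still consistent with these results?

3

6.5% NaCl +: excludes Streptococcus pneumoniae, Streptococcus bovis, Streptococcus mitis, Streptococcus pyogenes — 6 left.
Novobiocin +: excludes Staphylococcus saprophyticus — 5 left.
CAMP -: all 5 remaining candidates are consistent.
mannitol fermentation -: excludes Enterococcus faecium, Enterococcus faecalis — 3 left.
Still consistent: Micrococcus luteus, Staphylococcus epidermidis, Staphylococcus lugdunensis.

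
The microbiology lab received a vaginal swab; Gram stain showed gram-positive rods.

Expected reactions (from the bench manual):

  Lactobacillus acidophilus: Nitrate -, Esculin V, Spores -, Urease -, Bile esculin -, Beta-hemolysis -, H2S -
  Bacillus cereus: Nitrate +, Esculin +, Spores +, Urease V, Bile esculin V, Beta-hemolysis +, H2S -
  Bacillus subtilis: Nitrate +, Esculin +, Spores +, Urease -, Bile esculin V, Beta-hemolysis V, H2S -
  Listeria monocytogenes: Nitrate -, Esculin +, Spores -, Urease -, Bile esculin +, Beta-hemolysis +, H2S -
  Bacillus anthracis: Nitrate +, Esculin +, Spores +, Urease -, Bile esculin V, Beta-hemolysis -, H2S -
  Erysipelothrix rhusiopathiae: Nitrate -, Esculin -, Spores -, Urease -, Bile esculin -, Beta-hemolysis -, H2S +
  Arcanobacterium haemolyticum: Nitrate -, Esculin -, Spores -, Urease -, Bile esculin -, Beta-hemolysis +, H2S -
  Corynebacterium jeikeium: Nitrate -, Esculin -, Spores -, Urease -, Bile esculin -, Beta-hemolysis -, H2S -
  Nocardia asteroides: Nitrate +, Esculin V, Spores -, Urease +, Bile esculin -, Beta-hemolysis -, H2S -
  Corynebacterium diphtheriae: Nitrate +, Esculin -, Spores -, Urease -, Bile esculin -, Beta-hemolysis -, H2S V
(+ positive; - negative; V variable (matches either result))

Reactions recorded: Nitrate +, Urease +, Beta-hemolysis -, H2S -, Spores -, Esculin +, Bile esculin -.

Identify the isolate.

Bile esculin -: excludes Listeria monocytogenes — 9 left.
Beta-hemolysis -: excludes Bacillus cereus, Arcanobacterium haemolyticum — 7 left.
Spores -: excludes Bacillus subtilis, Bacillus anthracis — 5 left.
Urease +: excludes Lactobacillus acidophilus, Erysipelothrix rhusiopathiae, Corynebacterium jeikeium, Corynebacterium diphtheriae — 1 left.
Esculin +: the one remaining candidate is consistent.
Nitrate +: the one remaining candidate is consistent.
H2S -: the one remaining candidate is consistent.

Nocardia asteroides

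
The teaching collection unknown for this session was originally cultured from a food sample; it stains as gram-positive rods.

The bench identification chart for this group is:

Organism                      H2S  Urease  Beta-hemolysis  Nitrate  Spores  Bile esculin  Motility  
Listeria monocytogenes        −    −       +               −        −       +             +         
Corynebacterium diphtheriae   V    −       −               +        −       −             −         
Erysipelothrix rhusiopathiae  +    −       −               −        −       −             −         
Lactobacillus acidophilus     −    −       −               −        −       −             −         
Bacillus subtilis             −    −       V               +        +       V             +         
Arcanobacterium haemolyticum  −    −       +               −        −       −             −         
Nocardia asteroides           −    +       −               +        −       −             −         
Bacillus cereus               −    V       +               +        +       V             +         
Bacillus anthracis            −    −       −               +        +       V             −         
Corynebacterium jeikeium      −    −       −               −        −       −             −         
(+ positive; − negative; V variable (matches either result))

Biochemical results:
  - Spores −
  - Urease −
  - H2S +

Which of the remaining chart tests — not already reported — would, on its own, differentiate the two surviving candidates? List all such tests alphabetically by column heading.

Nitrate

Spores −: excludes Bacillus subtilis, Bacillus cereus, Bacillus anthracis — 7 left.
Urease −: excludes Nocardia asteroides — 6 left.
H2S +: excludes Listeria monocytogenes, Lactobacillus acidophilus, Arcanobacterium haemolyticum, Corynebacterium jeikeium — 2 left.
Two candidates remain: Corynebacterium diphtheriae and Erysipelothrix rhusiopathiae.
  Beta-hemolysis: − vs − — same for both, does not separate.
  Nitrate: Corynebacterium diphtheriae +, Erysipelothrix rhusiopathiae − — discriminates.
  Bile esculin: − vs − — same for both, does not separate.
  Motility: − vs − — same for both, does not separate.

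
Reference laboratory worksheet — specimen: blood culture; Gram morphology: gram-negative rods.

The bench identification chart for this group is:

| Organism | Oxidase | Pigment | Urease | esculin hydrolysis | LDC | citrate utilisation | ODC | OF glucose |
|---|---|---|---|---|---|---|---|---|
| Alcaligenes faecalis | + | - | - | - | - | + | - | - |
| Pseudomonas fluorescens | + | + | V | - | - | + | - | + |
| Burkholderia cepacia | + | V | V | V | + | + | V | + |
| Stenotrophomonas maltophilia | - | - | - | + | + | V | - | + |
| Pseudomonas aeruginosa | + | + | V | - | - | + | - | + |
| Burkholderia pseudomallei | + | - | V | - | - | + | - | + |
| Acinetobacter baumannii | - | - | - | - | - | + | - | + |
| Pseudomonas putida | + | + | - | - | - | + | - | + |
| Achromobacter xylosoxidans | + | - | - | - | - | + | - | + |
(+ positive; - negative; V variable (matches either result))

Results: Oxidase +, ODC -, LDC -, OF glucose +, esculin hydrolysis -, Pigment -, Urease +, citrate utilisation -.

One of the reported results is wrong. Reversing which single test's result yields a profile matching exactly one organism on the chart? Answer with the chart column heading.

As reported, no row in the chart matches all 8 reactions.
Reversing Oxidase → still no organism matches.
Reversing LDC → still no organism matches.
Reversing ODC → still no organism matches.
Reversing citrate utilisation (to +) → unique match: Burkholderia pseudomallei.
Reversing OF glucose → still no organism matches.
Reversing Pigment → still no organism matches.
Reversing esculin hydrolysis → still no organism matches.
Reversing Urease → still no organism matches.

citrate utilisation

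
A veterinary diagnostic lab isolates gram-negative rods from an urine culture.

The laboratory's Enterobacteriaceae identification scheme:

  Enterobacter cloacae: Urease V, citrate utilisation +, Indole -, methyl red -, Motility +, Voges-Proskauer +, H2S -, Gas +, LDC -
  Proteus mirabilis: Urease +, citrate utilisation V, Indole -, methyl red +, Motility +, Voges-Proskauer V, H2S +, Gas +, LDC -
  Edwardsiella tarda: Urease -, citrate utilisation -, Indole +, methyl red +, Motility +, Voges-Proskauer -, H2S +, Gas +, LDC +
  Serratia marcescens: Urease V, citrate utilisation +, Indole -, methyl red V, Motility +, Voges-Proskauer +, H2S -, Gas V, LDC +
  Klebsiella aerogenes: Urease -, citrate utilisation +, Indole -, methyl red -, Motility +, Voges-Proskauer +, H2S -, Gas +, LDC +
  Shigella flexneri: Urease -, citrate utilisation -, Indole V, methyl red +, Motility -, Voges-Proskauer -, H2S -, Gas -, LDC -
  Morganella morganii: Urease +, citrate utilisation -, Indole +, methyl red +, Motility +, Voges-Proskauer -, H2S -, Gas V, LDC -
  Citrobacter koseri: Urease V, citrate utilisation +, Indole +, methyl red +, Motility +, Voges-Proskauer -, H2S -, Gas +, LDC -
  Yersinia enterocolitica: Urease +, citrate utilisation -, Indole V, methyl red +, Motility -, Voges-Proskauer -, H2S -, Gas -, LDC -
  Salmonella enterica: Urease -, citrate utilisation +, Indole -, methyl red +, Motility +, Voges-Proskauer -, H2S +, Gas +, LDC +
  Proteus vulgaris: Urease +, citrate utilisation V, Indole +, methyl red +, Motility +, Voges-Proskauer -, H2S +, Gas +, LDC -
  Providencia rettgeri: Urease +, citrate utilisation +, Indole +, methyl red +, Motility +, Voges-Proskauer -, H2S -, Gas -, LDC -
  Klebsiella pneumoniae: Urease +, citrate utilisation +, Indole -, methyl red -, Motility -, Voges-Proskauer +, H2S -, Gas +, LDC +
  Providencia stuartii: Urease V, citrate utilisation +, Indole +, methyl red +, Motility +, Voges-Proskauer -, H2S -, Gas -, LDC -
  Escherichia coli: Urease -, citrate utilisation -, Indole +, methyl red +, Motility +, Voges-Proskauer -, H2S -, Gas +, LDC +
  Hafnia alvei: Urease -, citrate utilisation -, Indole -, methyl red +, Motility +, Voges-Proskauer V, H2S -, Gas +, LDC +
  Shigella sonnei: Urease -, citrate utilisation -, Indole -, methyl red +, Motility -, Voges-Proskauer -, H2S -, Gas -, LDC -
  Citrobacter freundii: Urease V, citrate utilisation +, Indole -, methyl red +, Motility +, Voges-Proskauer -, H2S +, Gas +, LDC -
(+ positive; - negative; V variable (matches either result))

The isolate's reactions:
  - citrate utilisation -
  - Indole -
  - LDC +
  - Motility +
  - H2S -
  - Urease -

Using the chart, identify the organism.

citrate utilisation -: excludes 9 organisms — 9 left.
Urease -: excludes Proteus mirabilis, Morganella morganii, Yersinia enterocolitica, Proteus vulgaris — 5 left.
LDC +: excludes Shigella flexneri, Shigella sonnei — 3 left.
Indole -: excludes Edwardsiella tarda, Escherichia coli — 1 left.
H2S -: the one remaining candidate is consistent.
Motility +: the one remaining candidate is consistent.

Hafnia alvei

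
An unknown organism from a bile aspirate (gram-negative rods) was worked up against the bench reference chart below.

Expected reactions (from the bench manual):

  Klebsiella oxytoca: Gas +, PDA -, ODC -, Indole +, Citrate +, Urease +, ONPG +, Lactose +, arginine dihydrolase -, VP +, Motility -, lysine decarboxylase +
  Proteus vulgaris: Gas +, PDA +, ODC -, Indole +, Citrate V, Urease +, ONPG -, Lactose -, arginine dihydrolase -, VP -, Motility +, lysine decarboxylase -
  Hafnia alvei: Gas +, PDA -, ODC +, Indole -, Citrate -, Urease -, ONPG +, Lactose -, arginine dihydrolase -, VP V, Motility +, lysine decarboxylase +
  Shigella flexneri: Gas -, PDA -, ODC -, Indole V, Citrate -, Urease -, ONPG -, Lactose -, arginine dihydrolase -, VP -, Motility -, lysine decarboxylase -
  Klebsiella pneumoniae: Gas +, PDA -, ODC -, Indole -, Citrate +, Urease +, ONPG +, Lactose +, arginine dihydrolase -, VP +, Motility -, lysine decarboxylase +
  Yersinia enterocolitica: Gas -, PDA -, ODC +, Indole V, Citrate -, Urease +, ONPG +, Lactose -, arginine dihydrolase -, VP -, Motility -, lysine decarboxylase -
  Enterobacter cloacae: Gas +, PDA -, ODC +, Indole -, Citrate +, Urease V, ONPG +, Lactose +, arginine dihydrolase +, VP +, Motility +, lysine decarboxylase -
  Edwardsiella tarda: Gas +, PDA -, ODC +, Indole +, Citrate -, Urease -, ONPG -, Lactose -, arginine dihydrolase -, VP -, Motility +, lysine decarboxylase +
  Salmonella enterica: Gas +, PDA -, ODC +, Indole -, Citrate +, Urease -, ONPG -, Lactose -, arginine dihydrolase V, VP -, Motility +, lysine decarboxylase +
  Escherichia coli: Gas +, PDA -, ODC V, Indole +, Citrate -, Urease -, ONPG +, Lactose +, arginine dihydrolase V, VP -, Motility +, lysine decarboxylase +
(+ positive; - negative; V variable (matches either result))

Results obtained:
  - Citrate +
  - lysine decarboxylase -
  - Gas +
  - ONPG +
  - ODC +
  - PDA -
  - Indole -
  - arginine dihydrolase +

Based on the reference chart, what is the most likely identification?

PDA -: excludes Proteus vulgaris — 9 left.
Citrate +: excludes 5 organisms — 4 left.
lysine decarboxylase -: excludes Klebsiella oxytoca, Klebsiella pneumoniae, Salmonella enterica — 1 left.
Indole -: the one remaining candidate is consistent.
Gas +: the one remaining candidate is consistent.
ODC +: the one remaining candidate is consistent.
ONPG +: the one remaining candidate is consistent.
arginine dihydrolase +: the one remaining candidate is consistent.

Enterobacter cloacae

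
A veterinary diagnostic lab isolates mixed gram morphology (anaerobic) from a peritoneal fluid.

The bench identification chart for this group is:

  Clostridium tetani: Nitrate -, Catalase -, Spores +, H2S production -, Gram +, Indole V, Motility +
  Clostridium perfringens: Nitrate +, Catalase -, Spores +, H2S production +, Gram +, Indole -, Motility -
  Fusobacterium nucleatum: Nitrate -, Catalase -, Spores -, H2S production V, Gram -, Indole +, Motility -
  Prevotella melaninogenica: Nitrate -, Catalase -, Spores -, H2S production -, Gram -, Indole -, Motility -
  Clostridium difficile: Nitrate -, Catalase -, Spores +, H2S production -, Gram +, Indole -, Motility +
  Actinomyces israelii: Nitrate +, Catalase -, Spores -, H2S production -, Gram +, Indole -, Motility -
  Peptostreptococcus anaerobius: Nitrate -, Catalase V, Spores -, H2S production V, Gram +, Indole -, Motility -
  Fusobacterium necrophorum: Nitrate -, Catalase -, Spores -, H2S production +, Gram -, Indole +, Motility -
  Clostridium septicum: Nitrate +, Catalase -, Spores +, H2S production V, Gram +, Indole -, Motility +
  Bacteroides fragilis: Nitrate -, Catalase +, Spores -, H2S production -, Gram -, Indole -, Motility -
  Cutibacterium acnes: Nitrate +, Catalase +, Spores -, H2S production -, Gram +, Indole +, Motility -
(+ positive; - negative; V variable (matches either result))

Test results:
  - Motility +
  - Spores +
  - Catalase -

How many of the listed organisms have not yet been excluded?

3

Spores +: excludes 7 organisms — 4 left.
Motility +: excludes Clostridium perfringens — 3 left.
Catalase -: all 3 remaining candidates are consistent.
Still consistent: Clostridium difficile, Clostridium septicum, Clostridium tetani.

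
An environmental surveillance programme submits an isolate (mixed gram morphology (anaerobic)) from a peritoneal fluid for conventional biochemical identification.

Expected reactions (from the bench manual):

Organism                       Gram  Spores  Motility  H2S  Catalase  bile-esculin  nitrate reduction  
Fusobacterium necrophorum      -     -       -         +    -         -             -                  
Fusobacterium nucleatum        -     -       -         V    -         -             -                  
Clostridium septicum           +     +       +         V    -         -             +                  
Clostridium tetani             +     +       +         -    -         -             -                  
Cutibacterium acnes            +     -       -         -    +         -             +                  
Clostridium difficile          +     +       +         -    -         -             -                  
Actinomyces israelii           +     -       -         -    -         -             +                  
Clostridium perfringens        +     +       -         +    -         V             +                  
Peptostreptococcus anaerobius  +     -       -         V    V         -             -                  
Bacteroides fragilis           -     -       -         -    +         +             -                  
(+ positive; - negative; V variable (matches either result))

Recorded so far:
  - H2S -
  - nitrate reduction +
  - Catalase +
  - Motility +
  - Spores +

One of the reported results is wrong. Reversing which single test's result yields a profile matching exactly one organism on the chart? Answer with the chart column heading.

As reported, no row in the chart matches all 5 reactions.
Reversing H2S → still no organism matches.
Reversing Motility → still no organism matches.
Reversing Spores → still no organism matches.
Reversing nitrate reduction → still no organism matches.
Reversing Catalase (to -) → unique match: Clostridium septicum.

Catalase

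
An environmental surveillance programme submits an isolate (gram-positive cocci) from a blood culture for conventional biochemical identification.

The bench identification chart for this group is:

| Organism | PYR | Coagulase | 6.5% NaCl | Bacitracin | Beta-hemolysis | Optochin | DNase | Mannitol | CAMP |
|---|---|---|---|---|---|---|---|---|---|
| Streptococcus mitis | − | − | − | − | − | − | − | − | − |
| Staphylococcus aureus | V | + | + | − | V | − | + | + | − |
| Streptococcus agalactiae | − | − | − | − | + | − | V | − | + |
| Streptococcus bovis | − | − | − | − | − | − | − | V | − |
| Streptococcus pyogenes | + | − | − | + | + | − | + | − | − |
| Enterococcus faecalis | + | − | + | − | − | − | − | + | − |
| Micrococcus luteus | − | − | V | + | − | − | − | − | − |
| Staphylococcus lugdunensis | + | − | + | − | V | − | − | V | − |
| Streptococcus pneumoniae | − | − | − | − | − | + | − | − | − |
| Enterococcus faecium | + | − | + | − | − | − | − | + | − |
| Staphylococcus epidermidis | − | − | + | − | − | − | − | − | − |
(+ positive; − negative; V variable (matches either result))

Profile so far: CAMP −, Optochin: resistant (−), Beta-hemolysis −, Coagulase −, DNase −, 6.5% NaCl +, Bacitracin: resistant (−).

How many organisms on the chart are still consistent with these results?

Coagulase −: excludes Staphylococcus aureus — 10 left.
DNase −: excludes Streptococcus pyogenes — 9 left.
6.5% NaCl +: excludes Streptococcus mitis, Streptococcus agalactiae, Streptococcus bovis, Streptococcus pneumoniae — 5 left.
Optochin −: all 5 remaining candidates are consistent.
CAMP −: all 5 remaining candidates are consistent.
Bacitracin −: excludes Micrococcus luteus — 4 left.
Beta-hemolysis −: all 4 remaining candidates are consistent.
Still consistent: Enterococcus faecalis, Enterococcus faecium, Staphylococcus epidermidis, Staphylococcus lugdunensis.

4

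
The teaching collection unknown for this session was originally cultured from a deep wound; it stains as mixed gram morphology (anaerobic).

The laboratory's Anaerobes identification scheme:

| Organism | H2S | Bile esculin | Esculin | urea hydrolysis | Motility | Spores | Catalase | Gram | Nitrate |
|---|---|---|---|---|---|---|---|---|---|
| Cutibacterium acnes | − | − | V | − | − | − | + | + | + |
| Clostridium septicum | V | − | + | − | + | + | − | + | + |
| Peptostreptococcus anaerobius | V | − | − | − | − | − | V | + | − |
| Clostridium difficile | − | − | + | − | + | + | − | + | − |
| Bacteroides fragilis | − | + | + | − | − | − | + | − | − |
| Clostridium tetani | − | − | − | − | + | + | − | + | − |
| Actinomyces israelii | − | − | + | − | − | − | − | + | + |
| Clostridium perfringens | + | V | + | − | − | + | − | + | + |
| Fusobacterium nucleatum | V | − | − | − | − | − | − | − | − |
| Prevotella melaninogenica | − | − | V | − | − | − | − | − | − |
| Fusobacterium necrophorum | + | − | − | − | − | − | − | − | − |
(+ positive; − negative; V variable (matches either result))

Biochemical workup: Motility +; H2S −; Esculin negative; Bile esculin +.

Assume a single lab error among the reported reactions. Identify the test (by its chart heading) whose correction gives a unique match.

Bile esculin

As reported, no row in the chart matches all 4 reactions.
Reversing Motility → still no organism matches.
Reversing Esculin → still no organism matches.
Reversing H2S → still no organism matches.
Reversing Bile esculin (to −) → unique match: Clostridium tetani.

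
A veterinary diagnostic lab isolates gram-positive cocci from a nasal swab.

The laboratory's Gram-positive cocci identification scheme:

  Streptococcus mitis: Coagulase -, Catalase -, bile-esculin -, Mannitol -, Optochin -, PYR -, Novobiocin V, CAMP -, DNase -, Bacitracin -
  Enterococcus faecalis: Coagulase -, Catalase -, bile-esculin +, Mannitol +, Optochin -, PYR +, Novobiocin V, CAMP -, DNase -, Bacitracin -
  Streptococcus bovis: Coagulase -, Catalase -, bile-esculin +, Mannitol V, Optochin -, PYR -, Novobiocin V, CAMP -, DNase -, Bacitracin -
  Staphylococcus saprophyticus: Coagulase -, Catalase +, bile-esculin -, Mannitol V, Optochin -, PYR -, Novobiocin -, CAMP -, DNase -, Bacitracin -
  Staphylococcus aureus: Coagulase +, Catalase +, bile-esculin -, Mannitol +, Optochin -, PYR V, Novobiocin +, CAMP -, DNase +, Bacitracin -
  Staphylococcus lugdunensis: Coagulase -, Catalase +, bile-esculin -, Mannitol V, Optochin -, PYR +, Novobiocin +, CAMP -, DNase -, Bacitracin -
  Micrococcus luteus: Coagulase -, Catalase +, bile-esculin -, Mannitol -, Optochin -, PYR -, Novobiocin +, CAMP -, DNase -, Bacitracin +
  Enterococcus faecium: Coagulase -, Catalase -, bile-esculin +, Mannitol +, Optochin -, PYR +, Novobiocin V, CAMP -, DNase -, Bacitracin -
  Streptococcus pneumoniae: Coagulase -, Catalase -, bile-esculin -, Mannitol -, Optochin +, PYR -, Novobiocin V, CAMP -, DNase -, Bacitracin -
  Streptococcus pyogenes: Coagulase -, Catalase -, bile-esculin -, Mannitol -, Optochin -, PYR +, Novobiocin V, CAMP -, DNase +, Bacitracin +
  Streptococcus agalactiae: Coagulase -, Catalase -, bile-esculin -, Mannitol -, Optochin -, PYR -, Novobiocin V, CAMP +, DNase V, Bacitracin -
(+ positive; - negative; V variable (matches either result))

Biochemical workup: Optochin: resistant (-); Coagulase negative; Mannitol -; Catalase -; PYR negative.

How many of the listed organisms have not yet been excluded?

3

Optochin -: excludes Streptococcus pneumoniae — 10 left.
Mannitol -: excludes Enterococcus faecalis, Staphylococcus aureus, Enterococcus faecium — 7 left.
Catalase -: excludes Staphylococcus saprophyticus, Staphylococcus lugdunensis, Micrococcus luteus — 4 left.
Coagulase -: all 4 remaining candidates are consistent.
PYR -: excludes Streptococcus pyogenes — 3 left.
Still consistent: Streptococcus agalactiae, Streptococcus bovis, Streptococcus mitis.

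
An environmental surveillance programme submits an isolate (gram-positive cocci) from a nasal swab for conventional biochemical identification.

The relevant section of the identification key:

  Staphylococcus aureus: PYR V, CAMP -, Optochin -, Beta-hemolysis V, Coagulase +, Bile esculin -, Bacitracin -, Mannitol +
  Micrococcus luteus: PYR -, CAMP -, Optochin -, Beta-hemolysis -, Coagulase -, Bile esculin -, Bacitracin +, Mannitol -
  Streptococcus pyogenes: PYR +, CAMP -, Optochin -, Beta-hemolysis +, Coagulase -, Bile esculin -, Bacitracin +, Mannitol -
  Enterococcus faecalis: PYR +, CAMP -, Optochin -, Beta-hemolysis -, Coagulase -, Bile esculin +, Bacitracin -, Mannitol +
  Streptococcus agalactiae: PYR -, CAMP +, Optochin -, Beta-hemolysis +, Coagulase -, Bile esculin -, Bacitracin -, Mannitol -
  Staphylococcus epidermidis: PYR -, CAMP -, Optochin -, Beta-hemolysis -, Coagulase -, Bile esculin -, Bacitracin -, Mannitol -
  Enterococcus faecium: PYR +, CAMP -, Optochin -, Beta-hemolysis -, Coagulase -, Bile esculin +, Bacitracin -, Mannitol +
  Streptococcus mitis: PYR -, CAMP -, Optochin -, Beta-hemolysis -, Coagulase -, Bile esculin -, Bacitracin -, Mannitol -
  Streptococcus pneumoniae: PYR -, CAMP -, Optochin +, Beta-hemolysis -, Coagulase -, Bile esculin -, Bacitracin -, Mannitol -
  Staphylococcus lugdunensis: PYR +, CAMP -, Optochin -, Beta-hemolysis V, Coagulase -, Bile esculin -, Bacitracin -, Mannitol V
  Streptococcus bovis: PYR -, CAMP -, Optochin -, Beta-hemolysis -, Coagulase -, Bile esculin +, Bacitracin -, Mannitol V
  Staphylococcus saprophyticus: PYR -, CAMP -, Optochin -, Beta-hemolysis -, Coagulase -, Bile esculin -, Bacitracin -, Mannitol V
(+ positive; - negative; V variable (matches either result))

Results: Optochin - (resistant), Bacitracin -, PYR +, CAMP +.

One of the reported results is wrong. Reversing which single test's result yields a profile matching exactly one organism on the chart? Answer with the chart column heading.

PYR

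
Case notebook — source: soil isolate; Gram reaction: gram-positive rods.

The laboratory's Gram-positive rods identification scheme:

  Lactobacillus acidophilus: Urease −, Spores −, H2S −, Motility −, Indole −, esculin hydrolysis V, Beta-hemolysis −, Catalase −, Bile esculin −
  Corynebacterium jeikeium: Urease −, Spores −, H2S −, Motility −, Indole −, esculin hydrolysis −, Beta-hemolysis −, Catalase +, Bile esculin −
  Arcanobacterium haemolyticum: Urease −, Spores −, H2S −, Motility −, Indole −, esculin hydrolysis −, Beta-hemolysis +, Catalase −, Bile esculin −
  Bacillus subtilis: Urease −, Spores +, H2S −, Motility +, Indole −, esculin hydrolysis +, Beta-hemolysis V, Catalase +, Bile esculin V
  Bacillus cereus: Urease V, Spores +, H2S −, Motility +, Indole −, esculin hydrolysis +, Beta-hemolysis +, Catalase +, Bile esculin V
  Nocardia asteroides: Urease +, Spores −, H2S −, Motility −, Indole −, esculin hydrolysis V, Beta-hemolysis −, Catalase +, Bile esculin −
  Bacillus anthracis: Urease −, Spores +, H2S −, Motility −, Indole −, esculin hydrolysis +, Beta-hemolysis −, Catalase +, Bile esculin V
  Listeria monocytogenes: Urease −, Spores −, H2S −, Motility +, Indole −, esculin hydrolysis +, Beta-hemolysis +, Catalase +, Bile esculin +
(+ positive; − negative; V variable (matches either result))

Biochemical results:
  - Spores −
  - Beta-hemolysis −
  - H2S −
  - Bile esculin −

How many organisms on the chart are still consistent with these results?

3

Spores −: excludes Bacillus subtilis, Bacillus cereus, Bacillus anthracis — 5 left.
H2S −: all 5 remaining candidates are consistent.
Bile esculin −: excludes Listeria monocytogenes — 4 left.
Beta-hemolysis −: excludes Arcanobacterium haemolyticum — 3 left.
Still consistent: Corynebacterium jeikeium, Lactobacillus acidophilus, Nocardia asteroides.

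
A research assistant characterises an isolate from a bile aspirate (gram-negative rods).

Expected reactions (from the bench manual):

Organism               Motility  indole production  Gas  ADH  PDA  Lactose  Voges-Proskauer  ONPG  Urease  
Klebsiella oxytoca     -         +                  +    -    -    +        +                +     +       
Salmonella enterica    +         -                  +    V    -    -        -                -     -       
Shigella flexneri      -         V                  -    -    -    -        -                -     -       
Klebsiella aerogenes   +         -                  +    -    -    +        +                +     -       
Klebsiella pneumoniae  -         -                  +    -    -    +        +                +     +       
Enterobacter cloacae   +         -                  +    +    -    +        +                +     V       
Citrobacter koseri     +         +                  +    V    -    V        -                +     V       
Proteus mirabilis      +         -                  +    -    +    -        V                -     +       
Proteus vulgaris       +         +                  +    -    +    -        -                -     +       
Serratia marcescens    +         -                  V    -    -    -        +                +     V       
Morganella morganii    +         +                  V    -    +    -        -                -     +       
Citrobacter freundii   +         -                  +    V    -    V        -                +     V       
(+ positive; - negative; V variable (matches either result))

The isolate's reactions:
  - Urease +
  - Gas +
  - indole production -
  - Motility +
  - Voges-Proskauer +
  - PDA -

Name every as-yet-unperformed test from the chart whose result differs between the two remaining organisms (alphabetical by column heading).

ADH, Lactose

Motility +: excludes Klebsiella oxytoca, Shigella flexneri, Klebsiella pneumoniae — 9 left.
indole production -: excludes Citrobacter koseri, Proteus vulgaris, Morganella morganii — 6 left.
Urease +: excludes Salmonella enterica, Klebsiella aerogenes — 4 left.
Voges-Proskauer +: excludes Citrobacter freundii — 3 left.
Gas +: all 3 remaining candidates are consistent.
PDA -: excludes Proteus mirabilis — 2 left.
Two candidates remain: Enterobacter cloacae and Serratia marcescens.
  ADH: Enterobacter cloacae +, Serratia marcescens - — discriminates.
  Lactose: Enterobacter cloacae +, Serratia marcescens - — discriminates.
  ONPG: + vs + — same for both, does not separate.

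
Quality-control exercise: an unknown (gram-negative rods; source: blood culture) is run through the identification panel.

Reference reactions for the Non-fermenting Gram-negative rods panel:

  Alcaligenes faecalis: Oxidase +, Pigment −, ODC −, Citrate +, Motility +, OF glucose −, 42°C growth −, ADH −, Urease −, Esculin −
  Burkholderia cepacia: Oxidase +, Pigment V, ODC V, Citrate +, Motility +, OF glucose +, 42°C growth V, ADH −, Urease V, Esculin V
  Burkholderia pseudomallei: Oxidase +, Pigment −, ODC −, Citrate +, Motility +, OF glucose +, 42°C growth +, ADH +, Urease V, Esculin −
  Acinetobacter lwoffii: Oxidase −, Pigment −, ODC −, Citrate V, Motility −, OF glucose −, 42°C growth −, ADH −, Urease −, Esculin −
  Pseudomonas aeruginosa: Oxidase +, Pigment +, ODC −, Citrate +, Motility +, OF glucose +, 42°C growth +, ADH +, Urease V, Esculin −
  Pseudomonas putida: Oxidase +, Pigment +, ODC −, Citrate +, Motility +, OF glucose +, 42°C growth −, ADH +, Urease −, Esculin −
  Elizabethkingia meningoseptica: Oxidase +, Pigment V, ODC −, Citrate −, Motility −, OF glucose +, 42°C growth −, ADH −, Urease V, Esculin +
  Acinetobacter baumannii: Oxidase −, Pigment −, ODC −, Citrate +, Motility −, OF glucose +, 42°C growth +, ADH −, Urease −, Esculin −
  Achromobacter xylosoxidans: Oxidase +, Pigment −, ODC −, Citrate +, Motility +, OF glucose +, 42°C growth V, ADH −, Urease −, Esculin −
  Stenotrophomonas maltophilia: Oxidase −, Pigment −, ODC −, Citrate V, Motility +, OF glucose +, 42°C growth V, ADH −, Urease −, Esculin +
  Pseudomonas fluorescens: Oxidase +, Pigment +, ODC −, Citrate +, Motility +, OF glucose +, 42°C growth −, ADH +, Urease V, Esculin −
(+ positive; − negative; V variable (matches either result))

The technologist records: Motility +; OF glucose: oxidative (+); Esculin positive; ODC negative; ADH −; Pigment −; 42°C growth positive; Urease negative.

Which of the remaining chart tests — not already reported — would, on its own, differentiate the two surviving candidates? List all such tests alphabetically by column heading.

Oxidase

ADH −: excludes Burkholderia pseudomallei, Pseudomonas aeruginosa, Pseudomonas putida, Pseudomonas fluorescens — 7 left.
Pigment −: all 7 remaining candidates are consistent.
Urease −: all 7 remaining candidates are consistent.
Motility +: excludes Acinetobacter lwoffii, Elizabethkingia meningoseptica, Acinetobacter baumannii — 4 left.
OF glucose +: excludes Alcaligenes faecalis — 3 left.
ODC −: all 3 remaining candidates are consistent.
42°C growth +: all 3 remaining candidates are consistent.
Esculin +: excludes Achromobacter xylosoxidans — 2 left.
Two candidates remain: Burkholderia cepacia and Stenotrophomonas maltophilia.
  Oxidase: Burkholderia cepacia +, Stenotrophomonas maltophilia − — discriminates.
  Citrate: + vs V — variable for at least one, does not separate.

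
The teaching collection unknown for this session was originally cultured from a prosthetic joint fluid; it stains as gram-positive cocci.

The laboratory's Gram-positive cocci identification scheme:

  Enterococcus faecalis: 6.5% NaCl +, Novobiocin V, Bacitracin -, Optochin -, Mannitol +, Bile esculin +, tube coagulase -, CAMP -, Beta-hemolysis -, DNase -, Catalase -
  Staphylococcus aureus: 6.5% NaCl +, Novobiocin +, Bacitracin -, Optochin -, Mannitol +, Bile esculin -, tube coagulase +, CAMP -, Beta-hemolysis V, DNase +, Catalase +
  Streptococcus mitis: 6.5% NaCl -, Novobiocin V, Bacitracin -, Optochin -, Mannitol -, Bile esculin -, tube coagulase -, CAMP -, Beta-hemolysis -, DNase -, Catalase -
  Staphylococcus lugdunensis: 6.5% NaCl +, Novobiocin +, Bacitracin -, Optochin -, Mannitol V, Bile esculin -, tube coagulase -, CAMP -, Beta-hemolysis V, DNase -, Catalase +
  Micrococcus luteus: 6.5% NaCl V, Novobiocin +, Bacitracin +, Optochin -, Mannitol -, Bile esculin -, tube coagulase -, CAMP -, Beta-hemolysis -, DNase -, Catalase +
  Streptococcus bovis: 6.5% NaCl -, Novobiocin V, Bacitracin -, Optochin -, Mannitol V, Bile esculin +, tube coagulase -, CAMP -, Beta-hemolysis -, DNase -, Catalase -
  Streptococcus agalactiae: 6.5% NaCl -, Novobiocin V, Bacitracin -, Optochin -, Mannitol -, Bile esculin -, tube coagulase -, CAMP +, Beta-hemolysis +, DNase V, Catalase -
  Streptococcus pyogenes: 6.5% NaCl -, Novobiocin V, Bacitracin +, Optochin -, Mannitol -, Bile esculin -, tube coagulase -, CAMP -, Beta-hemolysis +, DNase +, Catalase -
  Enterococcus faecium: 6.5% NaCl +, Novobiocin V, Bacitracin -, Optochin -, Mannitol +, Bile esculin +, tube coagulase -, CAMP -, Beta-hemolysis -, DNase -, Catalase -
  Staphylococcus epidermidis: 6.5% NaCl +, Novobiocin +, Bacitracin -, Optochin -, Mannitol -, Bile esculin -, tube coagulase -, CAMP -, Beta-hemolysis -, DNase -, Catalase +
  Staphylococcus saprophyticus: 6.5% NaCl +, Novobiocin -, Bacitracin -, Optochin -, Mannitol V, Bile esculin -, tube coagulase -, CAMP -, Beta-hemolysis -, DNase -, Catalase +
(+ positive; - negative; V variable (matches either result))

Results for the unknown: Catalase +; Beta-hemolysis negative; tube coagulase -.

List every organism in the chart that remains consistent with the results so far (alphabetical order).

Beta-hemolysis -: excludes Streptococcus agalactiae, Streptococcus pyogenes — 9 left.
tube coagulase -: excludes Staphylococcus aureus — 8 left.
Catalase +: excludes Enterococcus faecalis, Streptococcus mitis, Streptococcus bovis, Enterococcus faecium — 4 left.

Micrococcus luteus, Staphylococcus epidermidis, Staphylococcus lugdunensis, Staphylococcus saprophyticus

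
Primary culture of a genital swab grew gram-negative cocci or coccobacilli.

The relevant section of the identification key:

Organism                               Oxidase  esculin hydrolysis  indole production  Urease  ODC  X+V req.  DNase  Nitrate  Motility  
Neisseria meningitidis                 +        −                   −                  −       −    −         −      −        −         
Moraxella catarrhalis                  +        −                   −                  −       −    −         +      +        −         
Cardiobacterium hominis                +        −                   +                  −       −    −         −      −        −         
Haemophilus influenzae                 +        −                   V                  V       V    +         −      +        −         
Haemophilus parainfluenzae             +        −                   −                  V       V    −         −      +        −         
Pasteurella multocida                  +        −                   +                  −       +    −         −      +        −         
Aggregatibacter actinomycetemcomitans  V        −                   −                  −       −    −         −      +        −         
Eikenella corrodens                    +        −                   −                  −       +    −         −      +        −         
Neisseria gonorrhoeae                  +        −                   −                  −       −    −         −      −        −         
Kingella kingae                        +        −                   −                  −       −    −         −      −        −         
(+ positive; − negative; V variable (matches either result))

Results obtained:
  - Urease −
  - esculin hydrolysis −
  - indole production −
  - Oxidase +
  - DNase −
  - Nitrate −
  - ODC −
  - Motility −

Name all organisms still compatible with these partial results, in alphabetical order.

Kingella kingae, Neisseria gonorrhoeae, Neisseria meningitidis

indole production −: excludes Cardiobacterium hominis, Pasteurella multocida — 8 left.
Motility −: all 8 remaining candidates are consistent.
ODC −: excludes Eikenella corrodens — 7 left.
esculin hydrolysis −: all 7 remaining candidates are consistent.
Oxidase +: all 7 remaining candidates are consistent.
DNase −: excludes Moraxella catarrhalis — 6 left.
Urease −: all 6 remaining candidates are consistent.
Nitrate −: excludes Haemophilus influenzae, Haemophilus parainfluenzae, Aggregatibacter actinomycetemcomitans — 3 left.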